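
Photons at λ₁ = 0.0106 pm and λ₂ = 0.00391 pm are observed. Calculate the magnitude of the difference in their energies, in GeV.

Using E = hc/λ: E₁ = 1.874 × 10^-11 J, E₂ = 5.080 × 10^-11 J.
|ΔE| = |1.874 × 10^-11 − 5.080 × 10^-11| = 3.21 × 10^-11 J = 0.200 GeV.

0.200 GeV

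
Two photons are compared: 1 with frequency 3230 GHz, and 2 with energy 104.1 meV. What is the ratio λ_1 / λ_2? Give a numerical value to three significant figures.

7.79

λ_1 = 9.282e-5 m (from frequency = 3230 GHz, via λ = c/f).
λ_2 = 1.191e-5 m (from energy = 104.1 meV, via λ = hc/E).
Ratio = 9.282e-5 / 1.191e-5 = 7.79.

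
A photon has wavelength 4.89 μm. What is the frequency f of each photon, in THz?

61.3 THz

Take c = 2.99792458e8 m/s.
First convert: λ = 4.89 μm = 4.89e-6 m.
The photon relation is f = c/λ, giving f = 6.131e13 Hz.
Converting to THz: f = 61.31 THz ≈ 61.3 THz.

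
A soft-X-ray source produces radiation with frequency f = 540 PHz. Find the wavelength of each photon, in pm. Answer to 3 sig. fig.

Take c = 2.99792458e8 m/s.
In SI units: f = 540 PHz = 5.4e17 Hz.
For a photon λ = c/f, so λ = 5.552e-10 m.
Converting to pm: λ = 555.2 pm ≈ 555 pm.

555 pm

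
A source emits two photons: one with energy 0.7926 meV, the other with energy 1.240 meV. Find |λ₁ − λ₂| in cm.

0.0564 cm

Using λ = hc/E: λ₁ = 0.0015643 m, λ₂ = 9.9987 × 10^-4 m.
|Δλ| = |0.0015643 − 9.9987 × 10^-4| = 5.64 × 10^-4 m = 0.0564 cm.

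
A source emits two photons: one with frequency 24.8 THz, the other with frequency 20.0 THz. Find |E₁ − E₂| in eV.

0.0199 eV

Using E = hf: E₁ = 1.643e-20 J, E₂ = 1.325e-20 J.
|ΔE| = |1.643e-20 − 1.325e-20| = 3.18e-21 J = 0.0199 eV.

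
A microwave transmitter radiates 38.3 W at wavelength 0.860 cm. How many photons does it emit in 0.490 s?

Total energy: E_total = P·t = 38.3 × 0.490 = 18.77 J.
Per-photon energy: E = 2.310 × 10^-23 J.
N = E_total / E_photon = 8.12 × 10^23.

8.12 × 10^23 photons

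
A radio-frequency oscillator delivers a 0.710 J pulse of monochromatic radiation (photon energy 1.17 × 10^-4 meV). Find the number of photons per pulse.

Per-photon energy: E = 1.875 × 10^-26 J (from energy = 1.17 × 10^-4 meV).
N = E_total / E_photon = 0.710 J / 1.875 × 10^-26 J = 3.79 × 10^25.

3.79 × 10^25 photons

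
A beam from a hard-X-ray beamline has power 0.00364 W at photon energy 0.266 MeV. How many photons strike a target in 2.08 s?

Total energy: E_total = P·t = 0.00364 × 2.08 = 0.007571 J.
Per-photon energy: E = 4.262e-14 J.
N = E_total / E_photon = 1.78e11.

1.78e11 photons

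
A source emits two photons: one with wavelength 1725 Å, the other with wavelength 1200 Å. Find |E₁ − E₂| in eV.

Using E = hc/λ: E₁ = 1.1516e-18 J, E₂ = 1.6554e-18 J.
|ΔE| = |1.1516e-18 − 1.6554e-18| = 5.04e-19 J = 3.14 eV.

3.14 eV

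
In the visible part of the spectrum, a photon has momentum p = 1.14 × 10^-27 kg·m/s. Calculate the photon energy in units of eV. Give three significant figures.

2.13 eV

The photon relation is E = pc, giving E = 3.418 × 10^-19 J.
Converting to eV: E = 2.133 eV ≈ 2.13 eV.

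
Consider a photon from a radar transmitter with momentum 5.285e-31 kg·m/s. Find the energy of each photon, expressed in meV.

0.989 meV

Since E = pc for a photon, E = 1.584e-22 J.
Converting to meV: E = 0.9889 meV ≈ 0.989 meV.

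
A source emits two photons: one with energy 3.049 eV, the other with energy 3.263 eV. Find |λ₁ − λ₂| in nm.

26.7 nm

Using λ = hc/E: λ₁ = 4.0664e-7 m, λ₂ = 3.7997e-7 m.
|Δλ| = |4.0664e-7 − 3.7997e-7| = 2.67e-8 m = 26.7 nm.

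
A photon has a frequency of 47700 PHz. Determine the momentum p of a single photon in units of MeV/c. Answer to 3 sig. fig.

Take h = 6.62607015e-34 J·s, c = 2.99792458e8 m/s, 1 eV = 1.602176634e-19 J.
Convert to SI: f = 47700 PHz = 4.77e19 Hz.
For a photon p = hf/c, so p = 1.054e-22 kg·m/s.
Converting to MeV/c: p = 0.1973 MeV/c ≈ 0.197 MeV/c.

0.197 MeV/c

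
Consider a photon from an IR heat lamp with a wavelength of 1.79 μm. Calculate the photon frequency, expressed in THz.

167 THz

In SI units: λ = 1.79 μm = 1.79 × 10^-6 m.
Apply f = c/λ: f = 1.675 × 10^14 Hz.
Converting to THz: f = 167.5 THz ≈ 167 THz.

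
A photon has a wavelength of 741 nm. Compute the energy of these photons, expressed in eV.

In SI units: λ = 741 nm = 7.41 × 10^-7 m.
Since E = hc/λ for a photon, E = 2.681 × 10^-19 J.
Converting to eV: E = 1.673 eV ≈ 1.67 eV.

1.67 eV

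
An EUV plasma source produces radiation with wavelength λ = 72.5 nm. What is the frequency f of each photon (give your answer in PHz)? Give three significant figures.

(c = 2.99792458 × 10^8 m/s.)
In SI units: λ = 72.5 nm = 7.25 × 10^-8 m.
The photon relation is f = c/λ, giving f = 4.135 × 10^15 Hz.
Converting to PHz: f = 4.135 PHz ≈ 4.14 PHz.

4.14 PHz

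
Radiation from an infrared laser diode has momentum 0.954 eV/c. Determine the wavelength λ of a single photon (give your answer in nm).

1300 nm

Take h = 6.62607015 × 10^-34 J·s, c = 2.99792458 × 10^8 m/s, 1 eV = 1.602176634 × 10^-19 J.
First convert: p = 0.954 eV/c = 5.0984 × 10^-28 kg·m/s.
For a photon λ = h/p, so λ = 1.300 × 10^-6 m.
Converting to nm: λ = 1300 nm ≈ 1300 nm.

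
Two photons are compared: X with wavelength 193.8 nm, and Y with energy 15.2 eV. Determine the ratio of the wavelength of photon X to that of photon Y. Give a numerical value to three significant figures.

λ_X = 1.938·10^-7 m (from wavelength = 193.8 nm, via λ given directly).
λ_Y = 8.157·10^-8 m (from energy = 15.2 eV, via λ = hc/E).
Ratio = 1.938·10^-7 / 8.157·10^-8 = 2.38.

2.38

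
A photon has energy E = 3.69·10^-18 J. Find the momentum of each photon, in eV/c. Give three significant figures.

(c = 2.99792458·10^8 m/s, 1 eV = 1.602176634·10^-19 J.)
For a photon p = E/c, so p = 1.231·10^-26 kg·m/s.
Converting to eV/c: p = 23.03 eV/c ≈ 23.0 eV/c.

23.0 eV/c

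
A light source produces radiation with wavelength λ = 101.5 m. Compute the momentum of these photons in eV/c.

1.22e-8 eV/c

Use h = 6.62607015e-34 J·s, c = 2.99792458e8 m/s, 1 eV = 1.602176634e-19 J.
Since p = h/λ for a photon, p = 6.528e-36 kg·m/s.
Converting to eV/c: p = 1.222e-8 eV/c ≈ 1.22e-8 eV/c.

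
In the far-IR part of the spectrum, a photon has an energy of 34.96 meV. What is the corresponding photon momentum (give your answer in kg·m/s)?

(c = 2.99792458·10^8 m/s, 1 eV = 1.602176634·10^-19 J.)
Convert to SI: E = 34.96 meV = 5.6012·10^-21 J.
Since p = E/c for a photon, p = 1.868·10^-29 kg·m/s.
So p ≈ 1.87·10^-29 kg·m/s.

1.87·10^-29 kg·m/s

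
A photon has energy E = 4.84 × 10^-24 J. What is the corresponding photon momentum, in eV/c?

Use c = 2.99792458 × 10^8 m/s, 1 eV = 1.602176634 × 10^-19 J.
Apply p = E/c: p = 1.614 × 10^-32 kg·m/s.
Converting to eV/c: p = 3.021 × 10^-5 eV/c ≈ 3.02 × 10^-5 eV/c.

3.02 × 10^-5 eV/c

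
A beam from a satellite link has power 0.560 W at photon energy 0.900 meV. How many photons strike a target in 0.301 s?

1.17 × 10^21 photons

Total energy: E_total = P·t = 0.560 × 0.301 = 0.1686 J.
Per-photon energy: E = 1.442 × 10^-22 J.
N = E_total / E_photon = 1.17 × 10^21.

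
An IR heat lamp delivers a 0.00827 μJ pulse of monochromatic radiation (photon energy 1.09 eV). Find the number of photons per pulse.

4.74e10 photons

Per-photon energy: E = 1.746e-19 J (from energy = 1.09 eV).
N = E_total / E_photon = 8.27e-9 J / 1.746e-19 J = 4.74e10.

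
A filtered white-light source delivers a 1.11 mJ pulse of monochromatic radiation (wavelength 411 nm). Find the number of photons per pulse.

Per-photon energy: E = 4.833e-19 J (from wavelength = 411 nm).
N = E_total / E_photon = 0.00111 J / 4.833e-19 J = 2.30e15.

2.30e15 photons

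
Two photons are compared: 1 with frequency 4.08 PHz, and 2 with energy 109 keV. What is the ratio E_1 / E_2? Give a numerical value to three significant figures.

E_1 = 2.703 × 10^-18 J (from frequency = 4.08 PHz, via E = hf).
E_2 = 1.746 × 10^-14 J (from energy = 109 keV, via E given directly).
Ratio = 2.703 × 10^-18 / 1.746 × 10^-14 = 1.55 × 10^-4.

1.55 × 10^-4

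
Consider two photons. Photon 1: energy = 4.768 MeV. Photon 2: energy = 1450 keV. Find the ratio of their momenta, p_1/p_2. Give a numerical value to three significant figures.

p_1 = 2.548·10^-21 kg·m/s (from energy = 4.768 MeV, via p = E/c).
p_2 = 7.749·10^-22 kg·m/s (from energy = 1450 keV, via p = E/c).
Ratio = 2.548·10^-21 / 7.749·10^-22 = 3.29.

3.29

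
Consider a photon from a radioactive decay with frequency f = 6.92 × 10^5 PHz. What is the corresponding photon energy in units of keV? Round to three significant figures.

2860 keV

In SI units: f = 6.92 × 10^5 PHz = 6.92 × 10^20 Hz.
The photon relation is E = hf, giving E = 4.585 × 10^-13 J.
Converting to keV: E = 2862 keV ≈ 2860 keV.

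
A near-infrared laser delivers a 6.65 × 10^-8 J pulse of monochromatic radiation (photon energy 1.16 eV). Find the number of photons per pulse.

3.58 × 10^11 photons

Per-photon energy: E = 1.859 × 10^-19 J (from energy = 1.16 eV).
N = E_total / E_photon = 6.65 × 10^-8 J / 1.859 × 10^-19 J = 3.58 × 10^11.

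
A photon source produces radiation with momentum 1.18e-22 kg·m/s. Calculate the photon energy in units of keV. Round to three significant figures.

221 keV

For a photon E = pc, so E = 3.538e-14 J.
Converting to keV: E = 220.8 keV ≈ 221 keV.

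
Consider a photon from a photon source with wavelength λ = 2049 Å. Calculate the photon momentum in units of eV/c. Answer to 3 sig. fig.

6.05 eV/c

Convert to SI: λ = 2049 Å = 2.049 × 10^-7 m.
Since p = h/λ for a photon, p = 3.234 × 10^-27 kg·m/s.
Converting to eV/c: p = 6.051 eV/c ≈ 6.05 eV/c.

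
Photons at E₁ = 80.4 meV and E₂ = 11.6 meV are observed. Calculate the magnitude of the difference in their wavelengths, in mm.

0.0915 mm

Using λ = hc/E: λ₁ = 1.542·10^-5 m, λ₂ = 1.069·10^-4 m.
|Δλ| = |1.542·10^-5 − 1.069·10^-4| = 9.15·10^-5 m = 0.0915 mm.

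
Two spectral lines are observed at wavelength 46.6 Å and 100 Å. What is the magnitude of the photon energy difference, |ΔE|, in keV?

0.142 keV

Using E = hc/λ: E₁ = 4.263e-17 J, E₂ = 1.986e-17 J.
|ΔE| = |4.263e-17 − 1.986e-17| = 2.28e-17 J = 0.142 keV.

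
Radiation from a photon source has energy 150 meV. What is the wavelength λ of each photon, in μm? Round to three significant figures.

In SI units: E = 150 meV = 2.4033e-20 J.
Apply λ = hc/E: λ = 8.266e-6 m.
Converting to μm: λ = 8.266 μm ≈ 8.27 μm.

8.27 μm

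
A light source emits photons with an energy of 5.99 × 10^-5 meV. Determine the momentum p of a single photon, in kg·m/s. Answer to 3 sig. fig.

First convert: E = 5.99 × 10^-5 meV = 9.5970 × 10^-27 J.
Since p = E/c for a photon, p = 3.201 × 10^-35 kg·m/s.
So p ≈ 3.20 × 10^-35 kg·m/s.

3.20 × 10^-35 kg·m/s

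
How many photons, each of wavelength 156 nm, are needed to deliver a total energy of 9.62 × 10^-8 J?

Per-photon energy: E = 1.273 × 10^-18 J (from wavelength = 156 nm).
N = E_total / E_photon = 9.62 × 10^-8 J / 1.273 × 10^-18 J = 7.55 × 10^10.

7.55 × 10^10 photons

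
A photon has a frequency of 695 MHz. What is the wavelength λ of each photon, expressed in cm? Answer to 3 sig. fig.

43.1 cm

Use c = 2.99792458 × 10^8 m/s.
In SI units: f = 695 MHz = 6.95 × 10^8 Hz.
Apply λ = c/f: λ = 0.4314 m.
Converting to cm: λ = 43.14 cm ≈ 43.1 cm.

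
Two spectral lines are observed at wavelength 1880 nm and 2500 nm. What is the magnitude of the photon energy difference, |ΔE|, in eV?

0.164 eV

Using E = hc/λ: E₁ = 1.0566 × 10^-19 J, E₂ = 7.9458 × 10^-20 J.
|ΔE| = |1.0566 × 10^-19 − 7.9458 × 10^-20| = 2.62 × 10^-20 J = 0.164 eV.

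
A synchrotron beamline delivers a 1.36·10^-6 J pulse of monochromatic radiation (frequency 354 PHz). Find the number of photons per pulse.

5.80·10^9 photons

Per-photon energy: E = 2.346·10^-16 J (from frequency = 354 PHz).
N = E_total / E_photon = 1.36·10^-6 J / 2.346·10^-16 J = 5.80·10^9.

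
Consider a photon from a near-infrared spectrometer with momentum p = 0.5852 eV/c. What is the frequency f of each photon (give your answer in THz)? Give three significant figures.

In SI units: p = 0.5852 eV/c = 3.1275 × 10^-28 kg·m/s.
Apply f = pc/h: f = 1.415 × 10^14 Hz.
Converting to THz: f = 141.5 THz ≈ 142 THz.

142 THz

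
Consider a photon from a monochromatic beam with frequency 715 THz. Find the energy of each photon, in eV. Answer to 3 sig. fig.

First convert: f = 715 THz = 7.15 × 10^14 Hz.
The photon relation is E = hf, giving E = 4.738 × 10^-19 J.
Converting to eV: E = 2.957 eV ≈ 2.96 eV.

2.96 eV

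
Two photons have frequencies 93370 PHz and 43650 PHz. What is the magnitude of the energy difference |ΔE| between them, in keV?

206 keV

Using E = hf: E₁ = 6.1868·10^-14 J, E₂ = 2.8923·10^-14 J.
|ΔE| = |6.1868·10^-14 − 2.8923·10^-14| = 3.29·10^-14 J = 206 keV.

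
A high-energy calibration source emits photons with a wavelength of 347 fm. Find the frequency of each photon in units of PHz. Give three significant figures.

Take c = 2.99792458 × 10^8 m/s.
In SI units: λ = 347 fm = 3.47 × 10^-13 m.
Apply f = c/λ: f = 8.640 × 10^20 Hz.
Converting to PHz: f = 864000 PHz ≈ 8.64 × 10^5 PHz.

8.64 × 10^5 PHz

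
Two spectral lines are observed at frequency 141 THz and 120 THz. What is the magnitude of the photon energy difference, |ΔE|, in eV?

Using E = hf: E₁ = 9.343e-20 J, E₂ = 7.951e-20 J.
|ΔE| = |9.343e-20 − 7.951e-20| = 1.39e-20 J = 0.0868 eV.

0.0868 eV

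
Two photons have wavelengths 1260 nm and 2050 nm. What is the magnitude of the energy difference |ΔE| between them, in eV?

0.379 eV

Using E = hc/λ: E₁ = 1.577e-19 J, E₂ = 9.690e-20 J.
|ΔE| = |1.577e-19 − 9.690e-20| = 6.08e-20 J = 0.379 eV.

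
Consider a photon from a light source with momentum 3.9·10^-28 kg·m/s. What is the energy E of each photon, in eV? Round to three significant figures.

0.730 eV

Apply E = pc: E = 1.169·10^-19 J.
Converting to eV: E = 0.7298 eV ≈ 0.730 eV.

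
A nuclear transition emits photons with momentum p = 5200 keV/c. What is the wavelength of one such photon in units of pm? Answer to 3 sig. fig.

(h = 6.62607015e-34 J·s, c = 2.99792458e8 m/s, 1 eV = 1.602176634e-19 J.)
Convert to SI: p = 5200 keV/c = 2.7790e-21 kg·m/s.
For a photon λ = h/p, so λ = 2.384e-13 m.
Converting to pm: λ = 0.2384 pm ≈ 0.238 pm.

0.238 pm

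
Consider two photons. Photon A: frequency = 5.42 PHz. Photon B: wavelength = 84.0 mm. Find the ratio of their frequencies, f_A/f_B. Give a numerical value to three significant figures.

1.52e6

f_A = 5.420e15 Hz (from frequency = 5.42 PHz, via f given directly).
f_B = 3.569e9 Hz (from wavelength = 84.0 mm, via f = c/λ).
Ratio = 5.420e15 / 3.569e9 = 1.52e6.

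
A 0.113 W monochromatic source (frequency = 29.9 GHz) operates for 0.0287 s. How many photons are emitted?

1.64e20 photons

Total energy: E_total = P·t = 0.113 × 0.0287 = 0.003243 J.
Per-photon energy: E = 1.981e-23 J.
N = E_total / E_photon = 1.64e20.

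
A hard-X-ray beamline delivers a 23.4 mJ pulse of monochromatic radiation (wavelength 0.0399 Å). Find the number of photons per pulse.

4.70 × 10^11 photons

Per-photon energy: E = 4.979 × 10^-14 J (from wavelength = 0.0399 Å).
N = E_total / E_photon = 0.0234 J / 4.979 × 10^-14 J = 4.70 × 10^11.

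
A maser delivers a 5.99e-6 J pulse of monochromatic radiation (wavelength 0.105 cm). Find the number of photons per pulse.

3.17e16 photons

Per-photon energy: E = 1.892e-22 J (from wavelength = 0.105 cm).
N = E_total / E_photon = 5.99e-6 J / 1.892e-22 J = 3.17e16.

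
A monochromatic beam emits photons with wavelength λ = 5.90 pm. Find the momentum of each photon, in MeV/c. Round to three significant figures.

0.210 MeV/c

First convert: λ = 5.90 pm = 5.90e-12 m.
Since p = h/λ for a photon, p = 1.123e-22 kg·m/s.
Converting to MeV/c: p = 0.2101 MeV/c ≈ 0.210 MeV/c.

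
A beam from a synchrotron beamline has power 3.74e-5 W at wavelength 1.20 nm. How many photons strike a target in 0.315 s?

7.12e10 photons

Total energy: E_total = P·t = 3.74e-5 × 0.315 = 1.178e-5 J.
Per-photon energy: E = 1.655e-16 J.
N = E_total / E_photon = 7.12e10.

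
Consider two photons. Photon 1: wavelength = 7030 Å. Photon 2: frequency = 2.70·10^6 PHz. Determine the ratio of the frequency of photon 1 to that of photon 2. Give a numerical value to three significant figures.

1.58·10^-7

f_1 = 4.264·10^14 Hz (from wavelength = 7030 Å, via f = c/λ).
f_2 = 2.700·10^21 Hz (from frequency = 2.70·10^6 PHz, via f given directly).
Ratio = 4.264·10^14 / 2.700·10^21 = 1.58·10^-7.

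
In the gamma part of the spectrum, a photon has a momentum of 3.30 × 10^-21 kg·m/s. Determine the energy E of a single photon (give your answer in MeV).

(c = 2.99792458 × 10^8 m/s, 1 eV = 1.602176634 × 10^-19 J.)
Apply E = pc: E = 9.893 × 10^-13 J.
Converting to MeV: E = 6.175 MeV ≈ 6.17 MeV.

6.17 MeV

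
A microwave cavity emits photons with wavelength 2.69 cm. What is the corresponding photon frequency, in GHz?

11.1 GHz

Use c = 2.99792458e8 m/s.
In SI units: λ = 2.69 cm = 0.0269 m.
Since f = c/λ for a photon, f = 1.114e10 Hz.
Converting to GHz: f = 11.14 GHz ≈ 11.1 GHz.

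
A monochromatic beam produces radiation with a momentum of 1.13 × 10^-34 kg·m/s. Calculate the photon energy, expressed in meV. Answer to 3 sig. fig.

2.11 × 10^-4 meV

(c = 2.99792458 × 10^8 m/s, 1 eV = 1.602176634 × 10^-19 J.)
The photon relation is E = pc, giving E = 3.388 × 10^-26 J.
Converting to meV: E = 2.114 × 10^-4 meV ≈ 2.11 × 10^-4 meV.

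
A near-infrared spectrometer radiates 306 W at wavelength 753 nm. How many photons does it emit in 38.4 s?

Total energy: E_total = P·t = 306 × 38.4 = 11750 J.
Per-photon energy: E = 2.638e-19 J.
N = E_total / E_photon = 4.45e22.

4.45e22 photons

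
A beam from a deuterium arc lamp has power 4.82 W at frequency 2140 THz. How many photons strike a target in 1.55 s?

5.27 × 10^18 photons

Total energy: E_total = P·t = 4.82 × 1.55 = 7.471 J.
Per-photon energy: E = 1.418 × 10^-18 J.
N = E_total / E_photon = 5.27 × 10^18.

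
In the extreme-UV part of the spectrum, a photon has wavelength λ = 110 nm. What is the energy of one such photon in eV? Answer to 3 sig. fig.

Take h = 6.62607015e-34 J·s, c = 2.99792458e8 m/s, 1 eV = 1.602176634e-19 J.
Convert to SI: λ = 110 nm = 1.10e-7 m.
The photon relation is E = hc/λ, giving E = 1.806e-18 J.
Converting to eV: E = 11.27 eV ≈ 11.3 eV.

11.3 eV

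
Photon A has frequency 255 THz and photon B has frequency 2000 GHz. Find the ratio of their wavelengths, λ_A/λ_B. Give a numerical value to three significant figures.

λ_A = 1.176e-6 m (from frequency = 255 THz, via λ = c/f).
λ_B = 1.499e-4 m (from frequency = 2000 GHz, via λ = c/f).
Ratio = 1.176e-6 / 1.499e-4 = 7.84e-3.

7.84e-3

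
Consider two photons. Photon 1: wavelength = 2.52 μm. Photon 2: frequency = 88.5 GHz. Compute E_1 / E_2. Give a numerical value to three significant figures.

1340

E_1 = 7.883 × 10^-20 J (from wavelength = 2.52 μm, via E = hc/λ).
E_2 = 5.864 × 10^-23 J (from frequency = 88.5 GHz, via E = hf).
Ratio = 7.883 × 10^-20 / 5.864 × 10^-23 = 1340.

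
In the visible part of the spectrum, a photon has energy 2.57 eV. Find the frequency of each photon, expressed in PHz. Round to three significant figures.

0.621 PHz

Use h = 6.62607015e-34 J·s, 1 eV = 1.602176634e-19 J.
Convert to SI: E = 2.57 eV = 4.1176e-19 J.
Apply f = E/h: f = 6.214e14 Hz.
Converting to PHz: f = 0.6214 PHz ≈ 0.621 PHz.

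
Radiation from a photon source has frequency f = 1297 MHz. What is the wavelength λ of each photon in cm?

Use c = 2.99792458 × 10^8 m/s.
In SI units: f = 1297 MHz = 1.297 × 10^9 Hz.
The photon relation is λ = c/f, giving λ = 0.2311 m.
Converting to cm: λ = 23.11 cm ≈ 23.1 cm.

23.1 cm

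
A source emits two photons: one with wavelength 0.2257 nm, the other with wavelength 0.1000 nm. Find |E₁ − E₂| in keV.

Using E = hc/λ: E₁ = 8.8013e-16 J, E₂ = 1.9864e-15 J.
|ΔE| = |8.8013e-16 − 1.9864e-15| = 1.11e-15 J = 6.91 keV.

6.91 keV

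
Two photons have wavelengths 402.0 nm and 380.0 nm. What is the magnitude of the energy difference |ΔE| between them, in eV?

0.179 eV

Using E = hc/λ: E₁ = 4.9414e-19 J, E₂ = 5.2275e-19 J.
|ΔE| = |4.9414e-19 − 5.2275e-19| = 2.86e-20 J = 0.179 eV.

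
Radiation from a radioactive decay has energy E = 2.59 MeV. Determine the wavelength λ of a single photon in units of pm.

(h = 6.62607015·10^-34 J·s, c = 2.99792458·10^8 m/s, 1 eV = 1.602176634·10^-19 J.)
In SI units: E = 2.59 MeV = 4.1496·10^-13 J.
Apply λ = hc/E: λ = 4.787·10^-13 m.
Converting to pm: λ = 0.4787 pm ≈ 0.479 pm.

0.479 pm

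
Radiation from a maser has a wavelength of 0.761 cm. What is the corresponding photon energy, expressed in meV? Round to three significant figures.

0.163 meV

(h = 6.62607015e-34 J·s, c = 2.99792458e8 m/s, 1 eV = 1.602176634e-19 J.)
In SI units: λ = 0.761 cm = 0.00761 m.
Since E = hc/λ for a photon, E = 2.610e-23 J.
Converting to meV: E = 0.1629 meV ≈ 0.163 meV.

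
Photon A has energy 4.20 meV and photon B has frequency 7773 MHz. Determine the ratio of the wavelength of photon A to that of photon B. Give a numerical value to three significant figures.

λ_A = 2.952e-4 m (from energy = 4.20 meV, via λ = hc/E).
λ_B = 0.03857 m (from frequency = 7773 MHz, via λ = c/f).
Ratio = 2.952e-4 / 0.03857 = 7.65e-3.

7.65e-3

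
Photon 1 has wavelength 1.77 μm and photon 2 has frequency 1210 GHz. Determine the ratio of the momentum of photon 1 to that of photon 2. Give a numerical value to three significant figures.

p_1 = 3.744·10^-28 kg·m/s (from wavelength = 1.77 μm, via p = h/λ).
p_2 = 2.674·10^-30 kg·m/s (from frequency = 1210 GHz, via p = hf/c).
Ratio = 3.744·10^-28 / 2.674·10^-30 = 140.

140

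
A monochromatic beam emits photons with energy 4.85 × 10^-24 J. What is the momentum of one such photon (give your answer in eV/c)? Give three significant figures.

Since p = E/c for a photon, p = 1.618 × 10^-32 kg·m/s.
Converting to eV/c: p = 3.027 × 10^-5 eV/c ≈ 3.03 × 10^-5 eV/c.

3.03 × 10^-5 eV/c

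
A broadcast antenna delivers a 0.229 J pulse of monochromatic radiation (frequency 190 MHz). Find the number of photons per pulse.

Per-photon energy: E = 1.259 × 10^-25 J (from frequency = 190 MHz).
N = E_total / E_photon = 0.229 J / 1.259 × 10^-25 J = 1.82 × 10^24.

1.82 × 10^24 photons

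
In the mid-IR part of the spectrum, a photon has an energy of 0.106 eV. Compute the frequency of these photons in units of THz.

In SI units: E = 0.106 eV = 1.6983 × 10^-20 J.
Since f = E/h for a photon, f = 2.563 × 10^13 Hz.
Converting to THz: f = 25.63 THz ≈ 25.6 THz.

25.6 THz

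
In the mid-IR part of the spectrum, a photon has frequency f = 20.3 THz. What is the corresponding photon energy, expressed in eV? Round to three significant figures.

0.0840 eV

In SI units: f = 20.3 THz = 2.03·10^13 Hz.
The photon relation is E = hf, giving E = 1.345·10^-20 J.
Converting to eV: E = 0.08395 eV ≈ 0.0840 eV.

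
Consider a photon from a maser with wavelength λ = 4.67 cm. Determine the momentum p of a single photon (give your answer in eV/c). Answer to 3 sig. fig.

Use h = 6.62607015e-34 J·s, c = 2.99792458e8 m/s, 1 eV = 1.602176634e-19 J.
In SI units: λ = 4.67 cm = 0.0467 m.
For a photon p = h/λ, so p = 1.419e-32 kg·m/s.
Converting to eV/c: p = 2.655e-5 eV/c ≈ 2.65e-5 eV/c.

2.65e-5 eV/c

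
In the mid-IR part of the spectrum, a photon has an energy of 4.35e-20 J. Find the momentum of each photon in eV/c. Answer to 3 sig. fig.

Use c = 2.99792458e8 m/s, 1 eV = 1.602176634e-19 J.
The photon relation is p = E/c, giving p = 1.451e-28 kg·m/s.
Converting to eV/c: p = 0.2715 eV/c ≈ 0.272 eV/c.

0.272 eV/c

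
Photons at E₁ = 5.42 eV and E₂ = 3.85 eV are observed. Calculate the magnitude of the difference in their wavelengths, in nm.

Using λ = hc/E: λ₁ = 2.288e-7 m, λ₂ = 3.220e-7 m.
|Δλ| = |2.288e-7 − 3.220e-7| = 9.33e-8 m = 93.3 nm.

93.3 nm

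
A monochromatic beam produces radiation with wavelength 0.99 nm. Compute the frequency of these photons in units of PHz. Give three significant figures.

Use c = 2.99792458 × 10^8 m/s.
First convert: λ = 0.99 nm = 9.9 × 10^-10 m.
Since f = c/λ for a photon, f = 3.028 × 10^17 Hz.
Converting to PHz: f = 302.8 PHz ≈ 303 PHz.

303 PHz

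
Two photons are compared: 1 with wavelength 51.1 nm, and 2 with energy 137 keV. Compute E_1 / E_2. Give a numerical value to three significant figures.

E_1 = 3.887e-18 J (from wavelength = 51.1 nm, via E = hc/λ).
E_2 = 2.195e-14 J (from energy = 137 keV, via E given directly).
Ratio = 3.887e-18 / 2.195e-14 = 1.77e-4.

1.77e-4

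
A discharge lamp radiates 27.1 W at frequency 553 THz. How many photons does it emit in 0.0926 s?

Total energy: E_total = P·t = 27.1 × 0.0926 = 2.509 J.
Per-photon energy: E = 3.664 × 10^-19 J.
N = E_total / E_photon = 6.85 × 10^18.

6.85 × 10^18 photons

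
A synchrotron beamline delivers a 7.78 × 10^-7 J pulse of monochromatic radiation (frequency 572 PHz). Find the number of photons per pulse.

Per-photon energy: E = 3.790 × 10^-16 J (from frequency = 572 PHz).
N = E_total / E_photon = 7.78 × 10^-7 J / 3.790 × 10^-16 J = 2.05 × 10^9.

2.05 × 10^9 photons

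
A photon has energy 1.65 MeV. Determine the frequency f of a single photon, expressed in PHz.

3.99e5 PHz

Convert to SI: E = 1.65 MeV = 2.6436e-13 J.
For a photon f = E/h, so f = 3.990e20 Hz.
Converting to PHz: f = 399000 PHz ≈ 3.99e5 PHz.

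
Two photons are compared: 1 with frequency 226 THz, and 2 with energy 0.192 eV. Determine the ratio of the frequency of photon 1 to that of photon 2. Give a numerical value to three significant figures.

4.87

f_1 = 2.260 × 10^14 Hz (from frequency = 226 THz, via f given directly).
f_2 = 4.643 × 10^13 Hz (from energy = 0.192 eV, via f = E/h).
Ratio = 2.260 × 10^14 / 4.643 × 10^13 = 4.87.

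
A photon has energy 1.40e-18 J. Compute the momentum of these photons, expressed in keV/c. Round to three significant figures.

8.74e-3 keV/c

For a photon p = E/c, so p = 4.670e-27 kg·m/s.
Converting to keV/c: p = 0.008738 keV/c ≈ 8.74e-3 keV/c.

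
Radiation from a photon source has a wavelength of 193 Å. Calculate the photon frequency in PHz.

15.5 PHz

Use c = 2.99792458 × 10^8 m/s.
Convert to SI: λ = 193 Å = 1.93 × 10^-8 m.
The photon relation is f = c/λ, giving f = 1.553 × 10^16 Hz.
Converting to PHz: f = 15.53 PHz ≈ 15.5 PHz.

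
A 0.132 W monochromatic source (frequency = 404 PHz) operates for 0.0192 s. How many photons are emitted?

Total energy: E_total = P·t = 0.132 × 0.0192 = 0.002534 J.
Per-photon energy: E = 2.677 × 10^-16 J.
N = E_total / E_photon = 9.47 × 10^12.

9.47 × 10^12 photons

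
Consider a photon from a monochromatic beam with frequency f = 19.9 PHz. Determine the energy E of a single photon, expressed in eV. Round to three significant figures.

82.3 eV

Take h = 6.62607015e-34 J·s, 1 eV = 1.602176634e-19 J.
In SI units: f = 19.9 PHz = 1.99e16 Hz.
Apply E = hf: E = 1.319e-17 J.
Converting to eV: E = 82.30 eV ≈ 82.3 eV.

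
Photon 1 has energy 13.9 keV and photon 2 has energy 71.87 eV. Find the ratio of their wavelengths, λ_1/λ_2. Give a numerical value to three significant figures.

λ_1 = 8.920·10^-11 m (from energy = 13.9 keV, via λ = hc/E).
λ_2 = 1.725·10^-8 m (from energy = 71.87 eV, via λ = hc/E).
Ratio = 8.920·10^-11 / 1.725·10^-8 = 5.17·10^-3.

5.17·10^-3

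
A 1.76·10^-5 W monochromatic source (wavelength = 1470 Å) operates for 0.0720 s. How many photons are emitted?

9.38·10^11 photons

Total energy: E_total = P·t = 1.76·10^-5 × 0.0720 = 1.267·10^-6 J.
Per-photon energy: E = 1.351·10^-18 J.
N = E_total / E_photon = 9.38·10^11.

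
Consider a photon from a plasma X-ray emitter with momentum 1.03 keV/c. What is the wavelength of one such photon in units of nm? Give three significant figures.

1.20 nm

In SI units: p = 1.03 keV/c = 5.5046 × 10^-25 kg·m/s.
The photon relation is λ = h/p, giving λ = 1.204 × 10^-9 m.
Converting to nm: λ = 1.204 nm ≈ 1.20 nm.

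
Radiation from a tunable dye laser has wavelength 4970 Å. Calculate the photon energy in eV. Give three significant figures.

2.49 eV

Use h = 6.62607015 × 10^-34 J·s, c = 2.99792458 × 10^8 m/s, 1 eV = 1.602176634 × 10^-19 J.
Convert to SI: λ = 4970 Å = 4.970 × 10^-7 m.
The photon relation is E = hc/λ, giving E = 3.997 × 10^-19 J.
Converting to eV: E = 2.495 eV ≈ 2.49 eV.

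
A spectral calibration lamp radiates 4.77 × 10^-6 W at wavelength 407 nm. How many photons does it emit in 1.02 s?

9.97 × 10^12 photons

Total energy: E_total = P·t = 4.77 × 10^-6 × 1.02 = 4.865 × 10^-6 J.
Per-photon energy: E = 4.881 × 10^-19 J.
N = E_total / E_photon = 9.97 × 10^12.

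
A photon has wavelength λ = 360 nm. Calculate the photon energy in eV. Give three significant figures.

3.44 eV

Convert to SI: λ = 360 nm = 3.60 × 10^-7 m.
Apply E = hc/λ: E = 5.518 × 10^-19 J.
Converting to eV: E = 3.444 eV ≈ 3.44 eV.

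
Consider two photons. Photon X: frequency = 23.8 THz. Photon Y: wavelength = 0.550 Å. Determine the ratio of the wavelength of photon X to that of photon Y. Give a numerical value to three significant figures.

2.29e5

λ_X = 1.260e-5 m (from frequency = 23.8 THz, via λ = c/f).
λ_Y = 5.500e-11 m (from wavelength = 0.550 Å, via λ given directly).
Ratio = 1.260e-5 / 5.500e-11 = 2.29e5.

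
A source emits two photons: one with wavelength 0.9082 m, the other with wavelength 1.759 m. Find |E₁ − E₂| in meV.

Using E = hc/λ: E₁ = 2.1872·10^-25 J, E₂ = 1.1293·10^-25 J.
|ΔE| = |2.1872·10^-25 − 1.1293·10^-25| = 1.06·10^-25 J = 6.60·10^-4 meV.

6.60·10^-4 meV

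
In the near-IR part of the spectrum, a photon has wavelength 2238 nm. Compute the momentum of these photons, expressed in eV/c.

0.554 eV/c

(h = 6.62607015 × 10^-34 J·s, c = 2.99792458 × 10^8 m/s, 1 eV = 1.602176634 × 10^-19 J.)
First convert: λ = 2238 nm = 2.238 × 10^-6 m.
Apply p = h/λ: p = 2.961 × 10^-28 kg·m/s.
Converting to eV/c: p = 0.5540 eV/c ≈ 0.554 eV/c.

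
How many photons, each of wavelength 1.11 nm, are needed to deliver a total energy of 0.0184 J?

Per-photon energy: E = 1.790e-16 J (from wavelength = 1.11 nm).
N = E_total / E_photon = 0.0184 J / 1.790e-16 J = 1.03e14.

1.03e14 photons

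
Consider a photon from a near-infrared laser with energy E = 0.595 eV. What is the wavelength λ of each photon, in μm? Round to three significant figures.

2.08 μm

In SI units: E = 0.595 eV = 9.5330·10^-20 J.
Since λ = hc/E for a photon, λ = 2.084·10^-6 m.
Converting to μm: λ = 2.084 μm ≈ 2.08 μm.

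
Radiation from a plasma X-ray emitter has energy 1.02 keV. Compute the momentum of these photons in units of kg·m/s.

Use c = 2.99792458e8 m/s, 1 eV = 1.602176634e-19 J.
First convert: E = 1.02 keV = 1.6342e-16 J.
The photon relation is p = E/c, giving p = 5.451e-25 kg·m/s.
So p ≈ 5.45e-25 kg·m/s.

5.45e-25 kg·m/s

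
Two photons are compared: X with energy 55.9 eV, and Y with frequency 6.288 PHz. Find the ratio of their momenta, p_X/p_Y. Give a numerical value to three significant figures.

2.15

p_X = 2.987e-26 kg·m/s (from energy = 55.9 eV, via p = E/c).
p_Y = 1.390e-26 kg·m/s (from frequency = 6.288 PHz, via p = hf/c).
Ratio = 2.987e-26 / 1.390e-26 = 2.15.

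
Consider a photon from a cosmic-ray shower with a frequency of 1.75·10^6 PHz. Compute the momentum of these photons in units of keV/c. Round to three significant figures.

In SI units: f = 1.75·10^6 PHz = 1.75·10^21 Hz.
For a photon p = hf/c, so p = 3.868·10^-21 kg·m/s.
Converting to keV/c: p = 7237 keV/c ≈ 7240 keV/c.

7240 keV/c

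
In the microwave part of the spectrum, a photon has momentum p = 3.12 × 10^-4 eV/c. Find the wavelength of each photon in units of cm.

First convert: p = 3.12 × 10^-4 eV/c = 1.6674 × 10^-31 kg·m/s.
Apply λ = h/p: λ = 0.003974 m.
Converting to cm: λ = 0.3974 cm ≈ 0.397 cm.

0.397 cm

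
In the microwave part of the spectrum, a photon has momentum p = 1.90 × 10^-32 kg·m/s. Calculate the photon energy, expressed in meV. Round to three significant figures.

Use c = 2.99792458 × 10^8 m/s, 1 eV = 1.602176634 × 10^-19 J.
Apply E = pc: E = 5.696 × 10^-24 J.
Converting to meV: E = 0.03555 meV ≈ 0.0356 meV.

0.0356 meV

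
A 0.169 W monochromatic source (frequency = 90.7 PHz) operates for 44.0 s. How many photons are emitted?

1.24·10^17 photons

Total energy: E_total = P·t = 0.169 × 44.0 = 7.436 J.
Per-photon energy: E = 6.010·10^-17 J.
N = E_total / E_photon = 1.24·10^17.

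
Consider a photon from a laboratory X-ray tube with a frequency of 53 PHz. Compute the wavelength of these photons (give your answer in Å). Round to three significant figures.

56.6 Å

Use c = 2.99792458·10^8 m/s.
Convert to SI: f = 53 PHz = 5.3·10^16 Hz.
Since λ = c/f for a photon, λ = 5.656·10^-9 m.
Converting to Å: λ = 56.56 Å ≈ 56.6 Å.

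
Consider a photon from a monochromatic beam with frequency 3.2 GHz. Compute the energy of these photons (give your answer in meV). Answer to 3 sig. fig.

(h = 6.62607015 × 10^-34 J·s, 1 eV = 1.602176634 × 10^-19 J.)
In SI units: f = 3.2 GHz = 3.2 × 10^9 Hz.
The photon relation is E = hf, giving E = 2.120 × 10^-24 J.
Converting to meV: E = 0.01323 meV ≈ 0.0132 meV.

0.0132 meV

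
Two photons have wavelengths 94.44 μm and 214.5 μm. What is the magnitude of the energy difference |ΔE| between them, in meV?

7.35 meV

Using E = hc/λ: E₁ = 2.1034e-21 J, E₂ = 9.2608e-22 J.
|ΔE| = |2.1034e-21 − 9.2608e-22| = 1.18e-21 J = 7.35 meV.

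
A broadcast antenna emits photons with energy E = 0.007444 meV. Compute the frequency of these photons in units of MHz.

Take h = 6.62607015 × 10^-34 J·s, 1 eV = 1.602176634 × 10^-19 J.
Convert to SI: E = 0.007444 meV = 1.1927 × 10^-24 J.
Apply f = E/h: f = 1.800 × 10^9 Hz.
Converting to MHz: f = 1800 MHz ≈ 1800 MHz.

1800 MHz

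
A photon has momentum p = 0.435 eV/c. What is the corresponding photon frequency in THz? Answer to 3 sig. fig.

Use h = 6.62607015·10^-34 J·s, c = 2.99792458·10^8 m/s, 1 eV = 1.602176634·10^-19 J.
First convert: p = 0.435 eV/c = 2.3248·10^-28 kg·m/s.
For a photon f = pc/h, so f = 1.052·10^14 Hz.
Converting to THz: f = 105.2 THz ≈ 105 THz.

105 THz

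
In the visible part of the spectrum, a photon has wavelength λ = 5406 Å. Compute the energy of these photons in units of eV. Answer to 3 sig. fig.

Take h = 6.62607015·10^-34 J·s, c = 2.99792458·10^8 m/s, 1 eV = 1.602176634·10^-19 J.
In SI units: λ = 5406 Å = 5.406·10^-7 m.
Since E = hc/λ for a photon, E = 3.675·10^-19 J.
Converting to eV: E = 2.293 eV ≈ 2.29 eV.

2.29 eV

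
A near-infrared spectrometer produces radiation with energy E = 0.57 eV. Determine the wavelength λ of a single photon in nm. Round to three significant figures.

(h = 6.62607015e-34 J·s, c = 2.99792458e8 m/s, 1 eV = 1.602176634e-19 J.)
In SI units: E = 0.57 eV = 9.1324e-20 J.
Since λ = hc/E for a photon, λ = 2.175e-6 m.
Converting to nm: λ = 2175 nm ≈ 2180 nm.

2180 nm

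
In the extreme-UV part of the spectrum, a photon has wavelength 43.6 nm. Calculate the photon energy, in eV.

28.4 eV

In SI units: λ = 43.6 nm = 4.36e-8 m.
Apply E = hc/λ: E = 4.556e-18 J.
Converting to eV: E = 28.44 eV ≈ 28.4 eV.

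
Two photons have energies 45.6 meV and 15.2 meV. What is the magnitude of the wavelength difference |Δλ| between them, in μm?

Using λ = hc/E: λ₁ = 2.719e-5 m, λ₂ = 8.157e-5 m.
|Δλ| = |2.719e-5 − 8.157e-5| = 5.44e-5 m = 54.4 μm.

54.4 μm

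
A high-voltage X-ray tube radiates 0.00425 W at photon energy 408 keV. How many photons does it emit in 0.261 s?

Total energy: E_total = P·t = 0.00425 × 0.261 = 0.001109 J.
Per-photon energy: E = 6.537e-14 J.
N = E_total / E_photon = 1.70e10.

1.70e10 photons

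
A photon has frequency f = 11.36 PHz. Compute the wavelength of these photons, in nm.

26.4 nm

First convert: f = 11.36 PHz = 1.136e16 Hz.
The photon relation is λ = c/f, giving λ = 2.639e-8 m.
Converting to nm: λ = 26.39 nm ≈ 26.4 nm.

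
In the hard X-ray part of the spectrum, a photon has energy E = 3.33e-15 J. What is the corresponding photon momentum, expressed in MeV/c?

For a photon p = E/c, so p = 1.111e-23 kg·m/s.
Converting to MeV/c: p = 0.02078 MeV/c ≈ 0.0208 MeV/c.

0.0208 MeV/c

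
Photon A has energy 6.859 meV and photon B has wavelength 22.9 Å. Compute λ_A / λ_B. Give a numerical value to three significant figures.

λ_A = 1.808e-4 m (from energy = 6.859 meV, via λ = hc/E).
λ_B = 2.290e-9 m (from wavelength = 22.9 Å, via λ given directly).
Ratio = 1.808e-4 / 2.290e-9 = 7.89e4.

7.89e4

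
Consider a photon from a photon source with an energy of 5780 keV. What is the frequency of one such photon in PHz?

1.40 × 10^6 PHz

Take h = 6.62607015 × 10^-34 J·s, 1 eV = 1.602176634 × 10^-19 J.
First convert: E = 5780 keV = 9.2606 × 10^-13 J.
Since f = E/h for a photon, f = 1.398 × 10^21 Hz.
Converting to PHz: f = 1.398 × 10^6 PHz ≈ 1.40 × 10^6 PHz.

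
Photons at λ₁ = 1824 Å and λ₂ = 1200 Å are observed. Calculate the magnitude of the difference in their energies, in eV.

Using E = hc/λ: E₁ = 1.0891e-18 J, E₂ = 1.6554e-18 J.
|ΔE| = |1.0891e-18 − 1.6554e-18| = 5.66e-19 J = 3.53 eV.

3.53 eV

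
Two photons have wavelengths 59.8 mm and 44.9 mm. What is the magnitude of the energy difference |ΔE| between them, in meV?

Using E = hc/λ: E₁ = 3.322e-24 J, E₂ = 4.424e-24 J.
|ΔE| = |3.322e-24 − 4.424e-24| = 1.10e-24 J = 6.88e-3 meV.

6.88e-3 meV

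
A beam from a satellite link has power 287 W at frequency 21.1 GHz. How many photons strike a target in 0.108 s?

Total energy: E_total = P·t = 287 × 0.108 = 31.00 J.
Per-photon energy: E = 1.398·10^-23 J.
N = E_total / E_photon = 2.22·10^24.

2.22·10^24 photons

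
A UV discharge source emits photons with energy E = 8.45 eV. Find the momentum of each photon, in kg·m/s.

First convert: E = 8.45 eV = 1.3538·10^-18 J.
For a photon p = E/c, so p = 4.516·10^-27 kg·m/s.
So p ≈ 4.52·10^-27 kg·m/s.

4.52·10^-27 kg·m/s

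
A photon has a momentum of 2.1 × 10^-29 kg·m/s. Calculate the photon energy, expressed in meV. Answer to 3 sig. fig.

Apply E = pc: E = 6.296 × 10^-21 J.
Converting to meV: E = 39.29 meV ≈ 39.3 meV.

39.3 meV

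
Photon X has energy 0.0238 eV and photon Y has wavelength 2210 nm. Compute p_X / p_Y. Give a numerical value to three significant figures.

p_X = 1.272e-29 kg·m/s (from energy = 0.0238 eV, via p = E/c).
p_Y = 2.998e-28 kg·m/s (from wavelength = 2210 nm, via p = h/λ).
Ratio = 1.272e-29 / 2.998e-28 = 0.0424.

0.0424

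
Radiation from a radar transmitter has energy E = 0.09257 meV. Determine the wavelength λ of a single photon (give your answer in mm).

Convert to SI: E = 0.09257 meV = 1.4831 × 10^-23 J.
The photon relation is λ = hc/E, giving λ = 0.01339 m.
Converting to mm: λ = 13.39 mm ≈ 13.4 mm.

13.4 mm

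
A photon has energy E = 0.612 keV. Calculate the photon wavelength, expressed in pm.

2030 pm

First convert: E = 0.612 keV = 9.8053 × 10^-17 J.
For a photon λ = hc/E, so λ = 2.026 × 10^-9 m.
Converting to pm: λ = 2026 pm ≈ 2030 pm.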